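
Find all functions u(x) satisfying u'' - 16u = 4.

u = -1/4 + C1*exp(4*x) + C2*exp(-4*x)

Characteristic equation r² - 16 = 0 factors as (r - 4)(r + 4) = 0, so r = 4, -4.
Hence u_h = C1*exp(4*x) + C2*exp(-4*x).
For the particular solution try u_p = A0. Substituting and matching coefficients of each power of x gives A0 = -1/4, so u_p = -1/4.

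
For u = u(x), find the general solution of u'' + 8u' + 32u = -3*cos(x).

Characteristic equation r² + 8r + 32 = 0 has discriminant (8)² - 4·(32) = -64 < 0, so r = -4 ± 4i.
Hence u_h = C1*cos(4*x)*exp(-4*x) + C2*exp(-4*x)*sin(4*x).
Try u_p = A*cos(x) + B*sin(x). Substituting and equating the coefficients of cos(x) and sin(x) gives A = -93/1025, B = -24/1025, so u_p = -93*cos(x)/1025 - 24*sin(x)/1025.

u = -93*cos(x)/1025 - 24*sin(x)/1025 + C1*cos(4*x)*exp(-4*x) + C2*exp(-4*x)*sin(4*x)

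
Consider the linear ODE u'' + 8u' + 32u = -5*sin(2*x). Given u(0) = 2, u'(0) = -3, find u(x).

u = -7*sin(2*x)/52 + cos(2*x)/13 + 25*cos(4*x)*exp(-4*x)/13 + 129*exp(-4*x)*sin(4*x)/104

Characteristic equation r² + 8r + 32 = 0 has discriminant (8)² - 4·(32) = -64 < 0, so r = -4 ± 4i.
Hence u_h = C1*cos(4*x)*exp(-4*x) + C2*exp(-4*x)*sin(4*x).
Try u_p = A*cos(2*x) + B*sin(2*x). Substituting and equating the coefficients of cos(2x) and sin(2x) gives A = 1/13, B = -7/52, so u_p = -7*sin(2*x)/52 + cos(2*x)/13.
General solution: u = -7*sin(2*x)/52 + cos(2*x)/13 + C1*cos(4*x)*exp(-4*x) + C2*exp(-4*x)*sin(4*x).
Apply the initial conditions: u(0) = 1/13 + C1 = 2 and u'(0) = -7/26 - 4*C1 + 4*C2 = -3. Solving gives C1 = 25/13, C2 = 129/104.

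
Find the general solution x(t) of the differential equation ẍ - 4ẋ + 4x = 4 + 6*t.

Characteristic equation r² - 4r + 4 = 0 has discriminant (-4)² - 4·(4) = 0, so r = 2 is a repeated root.
Hence x_h = (C1 + C2*t)*exp(2*t).
For the particular solution try x_p = A0 + A1*t. Substituting and matching coefficients of each power of t gives A0 = 5/2, A1 = 3/2, so x_p = 5/2 + 3*t/2.

x = 5/2 + 3*t/2 + C1*exp(2*t) + C2*t*exp(2*t)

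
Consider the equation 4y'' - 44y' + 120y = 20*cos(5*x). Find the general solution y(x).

Divide through by 4: y'' - 11y' + 30y = 5*cos(5*x).
Characteristic equation r² - 11r + 30 = 0 factors as (r - 5)(r - 6) = 0, so r = 5, 6.
Hence y_h = C1*exp(5*x) + C2*exp(6*x).
Try y_p = A*cos(5*x) + B*sin(5*x). Substituting and equating the coefficients of cos(5x) and sin(5x) gives A = 1/122, B = -11/122, so y_p = -11*sin(5*x)/122 + cos(5*x)/122.

y = -11*sin(5*x)/122 + cos(5*x)/122 + C1*exp(5*x) + C2*exp(6*x)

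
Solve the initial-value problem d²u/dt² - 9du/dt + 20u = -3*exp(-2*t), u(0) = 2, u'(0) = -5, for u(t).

u = -94*exp(5*t)/7 - exp(-2*t)/14 + 31*exp(4*t)/2

Characteristic equation r² - 9r + 20 = 0 factors as (r - 4)(r - 5) = 0, so r = 4, 5.
Hence u_h = C1*exp(4*t) + C2*exp(5*t).
Try u_p = A*exp(-2*t). Substituting into the equation and dividing by exp(-2*t) gives A = -1/14, so u_p = -exp(-2*t)/14.
General solution: u = -exp(-2*t)/14 + C1*exp(4*t) + C2*exp(5*t).
Apply the initial conditions: u(0) = -1/14 + C1 + C2 = 2 and u'(0) = 1/7 + 4*C1 + 5*C2 = -5. Solving gives C1 = 31/2, C2 = -94/7.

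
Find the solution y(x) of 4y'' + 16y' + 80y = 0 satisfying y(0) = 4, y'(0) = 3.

Divide through by 4: y'' + 4y' + 20y = 0.
Characteristic equation r² + 4r + 20 = 0 has discriminant (4)² - 4·(20) = -64 < 0, so r = -2 ± 4i.
Hence y_h = C1*cos(4*x)*exp(-2*x) + C2*exp(-2*x)*sin(4*x).
Apply the initial conditions: y(0) = C1 = 4 and y'(0) = -2*C1 + 4*C2 = 3. Solving gives C1 = 4, C2 = 11/4.

y = 4*cos(4*x)*exp(-2*x) + 11*exp(-2*x)*sin(4*x)/4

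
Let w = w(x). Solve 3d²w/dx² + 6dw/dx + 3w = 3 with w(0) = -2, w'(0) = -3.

w = 1 - 3*exp(-x) - 6*x*exp(-x)

Divide through by 3: w'' + 2w' + w = 1.
Characteristic equation r² + 2r + 1 = 0 has discriminant (2)² - 4·(1) = 0, so r = -1 is a repeated root.
Hence w_h = (C1 + C2*x)*exp(-x).
For the particular solution try w_p = A0. Substituting and matching coefficients of each power of x gives A0 = 1, so w_p = 1.
General solution: w = 1 + C1*exp(-x) + C2*x*exp(-x).
Apply the initial conditions: w(0) = 1 + C1 = -2 and w'(0) = C2 - C1 = -3. Solving gives C1 = -3, C2 = -6.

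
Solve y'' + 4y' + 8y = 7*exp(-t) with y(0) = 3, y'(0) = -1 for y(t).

Characteristic equation r² + 4r + 8 = 0 has discriminant (4)² - 4·(8) = -16 < 0, so r = -2 ± 2i.
Hence y_h = C1*cos(2*t)*exp(-2*t) + C2*exp(-2*t)*sin(2*t).
Try y_p = A*exp(-t). Substituting into the equation and dividing by exp(-t) gives A = 7/5, so y_p = 7*exp(-t)/5.
General solution: y = 7*exp(-t)/5 + C1*cos(2*t)*exp(-2*t) + C2*exp(-2*t)*sin(2*t).
Apply the initial conditions: y(0) = 7/5 + C1 = 3 and y'(0) = -7/5 - 2*C1 + 2*C2 = -1. Solving gives C1 = 8/5, C2 = 9/5.

y = 7*exp(-t)/5 + 8*cos(2*t)*exp(-2*t)/5 + 9*exp(-2*t)*sin(2*t)/5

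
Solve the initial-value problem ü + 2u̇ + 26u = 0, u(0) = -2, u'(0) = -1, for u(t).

u = -2*cos(5*t)*exp(-t) - 3*exp(-t)*sin(5*t)/5

Characteristic equation r² + 2r + 26 = 0 has discriminant (2)² - 4·(26) = -100 < 0, so r = -1 ± 5i.
Hence u_h = C1*cos(5*t)*exp(-t) + C2*exp(-t)*sin(5*t).
Apply the initial conditions: u(0) = C1 = -2 and u'(0) = -C1 + 5*C2 = -1. Solving gives C1 = -2, C2 = -3/5.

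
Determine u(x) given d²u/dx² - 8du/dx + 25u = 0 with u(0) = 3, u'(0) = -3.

u = -5*exp(4*x)*sin(3*x) + 3*cos(3*x)*exp(4*x)

Characteristic equation r² - 8r + 25 = 0 has discriminant (-8)² - 4·(25) = -36 < 0, so r = 4 ± 3i.
Hence u_h = C1*cos(3*x)*exp(4*x) + C2*exp(4*x)*sin(3*x).
Apply the initial conditions: u(0) = C1 = 3 and u'(0) = 3*C2 + 4*C1 = -3. Solving gives C1 = 3, C2 = -5.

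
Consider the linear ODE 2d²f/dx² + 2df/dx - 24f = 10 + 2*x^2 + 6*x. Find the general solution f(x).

Divide through by 2: f'' + f' - 12f = 5 + x^2 + 3*x.
Characteristic equation r² + r - 12 = 0 factors as (r + 4)(r - 3) = 0, so r = -4, 3.
Hence f_h = C1*exp(-4*x) + C2*exp(3*x).
For the particular solution try f_p = A0 + A1*x + A2*x^2. Substituting and matching coefficients of each power of x gives A0 = -391/864, A1 = -19/72, A2 = -1/12, so f_p = -391/864 - 19*x/72 - x^2/12.

f = -391/864 - 19*x/72 - x**2/12 + C1*exp(-4*x) + C2*exp(3*x)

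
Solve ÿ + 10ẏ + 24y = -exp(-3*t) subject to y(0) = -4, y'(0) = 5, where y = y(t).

y = -9*exp(-4*t) - exp(-3*t)/3 + 16*exp(-6*t)/3

Characteristic equation r² + 10r + 24 = 0 factors as (r + 4)(r + 6) = 0, so r = -4, -6.
Hence y_h = C1*exp(-4*t) + C2*exp(-6*t).
Try y_p = A*exp(-3*t). Substituting into the equation and dividing by exp(-3*t) gives A = -1/3, so y_p = -exp(-3*t)/3.
General solution: y = -exp(-3*t)/3 + C1*exp(-4*t) + C2*exp(-6*t).
Apply the initial conditions: y(0) = -1/3 + C1 + C2 = -4 and y'(0) = 1 - 6*C2 - 4*C1 = 5. Solving gives C1 = -9, C2 = 16/3.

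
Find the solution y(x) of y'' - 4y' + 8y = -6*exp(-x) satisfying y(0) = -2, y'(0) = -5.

y = -6*exp(-x)/13 - 31*exp(2*x)*sin(2*x)/26 - 20*cos(2*x)*exp(2*x)/13

Characteristic equation r² - 4r + 8 = 0 has discriminant (-4)² - 4·(8) = -16 < 0, so r = 2 ± 2i.
Hence y_h = C1*cos(2*x)*exp(2*x) + C2*exp(2*x)*sin(2*x).
Try y_p = A*exp(-x). Substituting into the equation and dividing by exp(-x) gives A = -6/13, so y_p = -6*exp(-x)/13.
General solution: y = -6*exp(-x)/13 + C1*cos(2*x)*exp(2*x) + C2*exp(2*x)*sin(2*x).
Apply the initial conditions: y(0) = -6/13 + C1 = -2 and y'(0) = 6/13 + 2*C1 + 2*C2 = -5. Solving gives C1 = -20/13, C2 = -31/26.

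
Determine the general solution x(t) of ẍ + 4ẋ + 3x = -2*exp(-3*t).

Characteristic equation r² + 4r + 3 = 0 factors as (r + 1)(r + 3) = 0, so r = -1, -3.
Hence x_h = C1*exp(-t) + C2*exp(-3*t).
Since exp(-3*t) solves the homogeneous equation (r = -3 is a root of multiplicity 1), multiply the trial by t. Try x_p = A*t*exp(-3*t). Substituting into the equation and dividing by exp(-3*t) gives A = 1, so x_p = t*exp(-3*t).

x = C1*exp(-t) + C2*exp(-3*t) + t*exp(-3*t)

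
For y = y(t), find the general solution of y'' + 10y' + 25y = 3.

y = 3/25 + C1*exp(-5*t) + C2*t*exp(-5*t)

Characteristic equation r² + 10r + 25 = 0 has discriminant (10)² - 4·(25) = 0, so r = -5 is a repeated root.
Hence y_h = (C1 + C2*t)*exp(-5*t).
For the particular solution try y_p = A0. Substituting and matching coefficients of each power of t gives A0 = 3/25, so y_p = 3/25.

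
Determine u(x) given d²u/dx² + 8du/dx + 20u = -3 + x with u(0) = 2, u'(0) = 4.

Characteristic equation r² + 8r + 20 = 0 has discriminant (8)² - 4·(20) = -16 < 0, so r = -4 ± 2i.
Hence u_h = C1*cos(2*x)*exp(-4*x) + C2*exp(-4*x)*sin(2*x).
For the particular solution try u_p = A0 + A1*x. Substituting and matching coefficients of each power of x gives A0 = -17/100, A1 = 1/20, so u_p = -17/100 + x/20.
General solution: u = -17/100 + x/20 + C1*cos(2*x)*exp(-4*x) + C2*exp(-4*x)*sin(2*x).
Apply the initial conditions: u(0) = -17/100 + C1 = 2 and u'(0) = 1/20 - 4*C1 + 2*C2 = 4. Solving gives C1 = 217/100, C2 = 1263/200.

u = -17/100 + x/20 + 217*cos(2*x)*exp(-4*x)/100 + 1263*exp(-4*x)*sin(2*x)/200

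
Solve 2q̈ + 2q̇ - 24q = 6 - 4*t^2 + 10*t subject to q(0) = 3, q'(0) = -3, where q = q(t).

q = -55/216 - 7*t/18 + t**2/6 + 99*exp(-4*t)/56 + 281*exp(3*t)/189

Divide through by 2: q'' + q' - 12q = 3 - 2*t^2 + 5*t.
Characteristic equation r² + r - 12 = 0 factors as (r - 3)(r + 4) = 0, so r = 3, -4.
Hence q_h = C1*exp(3*t) + C2*exp(-4*t).
For the particular solution try q_p = A0 + A1*t + A2*t^2. Substituting and matching coefficients of each power of t gives A0 = -55/216, A1 = -7/18, A2 = 1/6, so q_p = -55/216 - 7*t/18 + t^2/6.
General solution: q = -55/216 - 7*t/18 + t^2/6 + C1*exp(3*t) + C2*exp(-4*t).
Apply the initial conditions: q(0) = -55/216 + C1 + C2 = 3 and q'(0) = -7/18 - 4*C2 + 3*C1 = -3. Solving gives C1 = 281/189, C2 = 99/56.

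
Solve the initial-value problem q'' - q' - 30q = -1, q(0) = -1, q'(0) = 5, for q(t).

Characteristic equation r² - r - 30 = 0 factors as (r - 6)(r + 5) = 0, so r = 6, -5.
Hence q_h = C1*exp(6*t) + C2*exp(-5*t).
For the particular solution try q_p = A0. Substituting and matching coefficients of each power of t gives A0 = 1/30, so q_p = 1/30.
General solution: q = 1/30 + C1*exp(6*t) + C2*exp(-5*t).
Apply the initial conditions: q(0) = 1/30 + C1 + C2 = -1 and q'(0) = -5*C2 + 6*C1 = 5. Solving gives C1 = -1/66, C2 = -56/55.

q = 1/30 - 56*exp(-5*t)/55 - exp(6*t)/66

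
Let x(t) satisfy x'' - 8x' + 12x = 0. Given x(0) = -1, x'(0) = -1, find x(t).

x = -5*exp(2*t)/4 + exp(6*t)/4

Characteristic equation r² - 8r + 12 = 0 factors as (r - 2)(r - 6) = 0, so r = 2, 6.
Hence x_h = C1*exp(2*t) + C2*exp(6*t).
Apply the initial conditions: x(0) = C1 + C2 = -1 and x'(0) = 2*C1 + 6*C2 = -1. Solving gives C1 = -5/4, C2 = 1/4.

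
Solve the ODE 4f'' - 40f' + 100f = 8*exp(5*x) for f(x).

f = C1*exp(5*x) + x**2*exp(5*x) + C2*x*exp(5*x)

Divide through by 4: f'' - 10f' + 25f = 2*exp(5*x).
Characteristic equation r² - 10r + 25 = 0 has discriminant (-10)² - 4·(25) = 0, so r = 5 is a repeated root.
Hence f_h = (C1 + C2*x)*exp(5*x).
Since exp(5*x) solves the homogeneous equation (r = 5 is a root of multiplicity 2), multiply the trial by x^2. Try f_p = A*x^2*exp(5*x). Substituting into the equation and dividing by exp(5*x) gives A = 1, so f_p = x^2*exp(5*x).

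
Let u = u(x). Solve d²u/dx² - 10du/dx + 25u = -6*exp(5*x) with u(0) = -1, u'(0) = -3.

Characteristic equation r² - 10r + 25 = 0 has discriminant (-10)² - 4·(25) = 0, so r = 5 is a repeated root.
Hence u_h = (C1 + C2*x)*exp(5*x).
Since exp(5*x) solves the homogeneous equation (r = 5 is a root of multiplicity 2), multiply the trial by x^2. Try u_p = A*x^2*exp(5*x). Substituting into the equation and dividing by exp(5*x) gives A = -3, so u_p = -3*x^2*exp(5*x).
General solution: u = C1*exp(5*x) - 3*x^2*exp(5*x) + C2*x*exp(5*x).
Apply the initial conditions: u(0) = C1 = -1 and u'(0) = C2 + 5*C1 = -3. Solving gives C1 = -1, C2 = 2.

u = -exp(5*x) - 3*x**2*exp(5*x) + 2*x*exp(5*x)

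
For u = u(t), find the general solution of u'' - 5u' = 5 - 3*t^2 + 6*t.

u = C2 - 149*t/125 - 12*t**2/25 + t**3/5 + C1*exp(5*t)

Characteristic equation r² - 5r = 0 factors as (r - 5)r = 0, so r = 5, 0.
Hence u_h = C1*exp(5*t) + C2.
Since 0 is a characteristic root (multiplicity 1), multiply the polynomial trial by t: try u_p = t*(A0 + A1*t + A2*t^2). Substituting and matching coefficients of each power of t gives A0 = -149/125, A1 = -12/25, A2 = 1/5, so u_p = -149*t/125 - 12*t^2/25 + t^3/5.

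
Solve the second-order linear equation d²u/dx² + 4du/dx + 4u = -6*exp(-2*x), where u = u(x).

Characteristic equation r² + 4r + 4 = 0 has discriminant (4)² - 4·(4) = 0, so r = -2 is a repeated root.
Hence u_h = (C1 + C2*x)*exp(-2*x).
Since exp(-2*x) solves the homogeneous equation (r = -2 is a root of multiplicity 2), multiply the trial by x^2. Try u_p = A*x^2*exp(-2*x). Substituting into the equation and dividing by exp(-2*x) gives A = -3, so u_p = -3*x^2*exp(-2*x).

u = C1*exp(-2*x) - 3*x**2*exp(-2*x) + C2*x*exp(-2*x)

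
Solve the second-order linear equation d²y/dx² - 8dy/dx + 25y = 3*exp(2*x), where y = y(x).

y = 3*exp(2*x)/13 + C1*cos(3*x)*exp(4*x) + C2*exp(4*x)*sin(3*x)

Characteristic equation r² - 8r + 25 = 0 has discriminant (-8)² - 4·(25) = -36 < 0, so r = 4 ± 3i.
Hence y_h = C1*cos(3*x)*exp(4*x) + C2*exp(4*x)*sin(3*x).
Try y_p = A*exp(2*x). Substituting into the equation and dividing by exp(2*x) gives A = 3/13, so y_p = 3*exp(2*x)/13.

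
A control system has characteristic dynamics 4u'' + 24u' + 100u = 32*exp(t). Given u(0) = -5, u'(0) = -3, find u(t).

Divide through by 4: u'' + 6u' + 25u = 8*exp(t).
Characteristic equation r² + 6r + 25 = 0 has discriminant (6)² - 4·(25) = -64 < 0, so r = -3 ± 4i.
Hence u_h = C1*cos(4*t)*exp(-3*t) + C2*exp(-3*t)*sin(4*t).
Try u_p = A*exp(t). Substituting into the equation and dividing by exp(t) gives A = 1/4, so u_p = exp(t)/4.
General solution: u = exp(t)/4 + C1*cos(4*t)*exp(-3*t) + C2*exp(-3*t)*sin(4*t).
Apply the initial conditions: u(0) = 1/4 + C1 = -5 and u'(0) = 1/4 - 3*C1 + 4*C2 = -3. Solving gives C1 = -21/4, C2 = -19/4.

u = exp(t)/4 - 21*cos(4*t)*exp(-3*t)/4 - 19*exp(-3*t)*sin(4*t)/4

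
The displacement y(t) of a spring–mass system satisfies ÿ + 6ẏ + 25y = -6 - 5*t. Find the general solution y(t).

y = -24/125 - t/5 + C1*cos(4*t)*exp(-3*t) + C2*exp(-3*t)*sin(4*t)

Characteristic equation r² + 6r + 25 = 0 has discriminant (6)² - 4·(25) = -64 < 0, so r = -3 ± 4i.
Hence y_h = C1*cos(4*t)*exp(-3*t) + C2*exp(-3*t)*sin(4*t).
For the particular solution try y_p = A0 + A1*t. Substituting and matching coefficients of each power of t gives A0 = -24/125, A1 = -1/5, so y_p = -24/125 - t/5.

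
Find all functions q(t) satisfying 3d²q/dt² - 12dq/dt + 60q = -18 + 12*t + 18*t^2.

Divide through by 3: q'' - 4q' + 20q = -6 + 4*t + 6*t^2.
Characteristic equation r² - 4r + 20 = 0 has discriminant (-4)² - 4·(20) = -64 < 0, so r = 2 ± 4i.
Hence q_h = C1*cos(4*t)*exp(2*t) + C2*exp(2*t)*sin(4*t).
For the particular solution try q_p = A0 + A1*t + A2*t^2. Substituting and matching coefficients of each power of t gives A0 = -133/500, A1 = 8/25, A2 = 3/10, so q_p = -133/500 + 3*t^2/10 + 8*t/25.

q = -133/500 + 3*t**2/10 + 8*t/25 + C1*cos(4*t)*exp(2*t) + C2*exp(2*t)*sin(4*t)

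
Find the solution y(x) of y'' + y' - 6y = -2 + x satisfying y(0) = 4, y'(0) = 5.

Characteristic equation r² + r - 6 = 0 factors as (r - 2)(r + 3) = 0, so r = 2, -3.
Hence y_h = C1*exp(2*x) + C2*exp(-3*x).
For the particular solution try y_p = A0 + A1*x. Substituting and matching coefficients of each power of x gives A0 = 11/36, A1 = -1/6, so y_p = 11/36 - x/6.
General solution: y = 11/36 - x/6 + C1*exp(2*x) + C2*exp(-3*x).
Apply the initial conditions: y(0) = 11/36 + C1 + C2 = 4 and y'(0) = -1/6 - 3*C2 + 2*C1 = 5. Solving gives C1 = 13/4, C2 = 4/9.

y = 11/36 - x/6 + 4*exp(-3*x)/9 + 13*exp(2*x)/4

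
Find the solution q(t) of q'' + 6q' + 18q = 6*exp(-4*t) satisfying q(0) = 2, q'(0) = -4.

q = 3*exp(-4*t)/5 + 7*cos(3*t)*exp(-3*t)/5 + 13*exp(-3*t)*sin(3*t)/15

Characteristic equation r² + 6r + 18 = 0 has discriminant (6)² - 4·(18) = -36 < 0, so r = -3 ± 3i.
Hence q_h = C1*cos(3*t)*exp(-3*t) + C2*exp(-3*t)*sin(3*t).
Try q_p = A*exp(-4*t). Substituting into the equation and dividing by exp(-4*t) gives A = 3/5, so q_p = 3*exp(-4*t)/5.
General solution: q = 3*exp(-4*t)/5 + C1*cos(3*t)*exp(-3*t) + C2*exp(-3*t)*sin(3*t).
Apply the initial conditions: q(0) = 3/5 + C1 = 2 and q'(0) = -12/5 - 3*C1 + 3*C2 = -4. Solving gives C1 = 7/5, C2 = 13/15.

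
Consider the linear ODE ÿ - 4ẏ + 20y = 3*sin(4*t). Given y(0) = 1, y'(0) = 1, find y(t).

Characteristic equation r² - 4r + 20 = 0 has discriminant (-4)² - 4·(20) = -64 < 0, so r = 2 ± 4i.
Hence y_h = C1*cos(4*t)*exp(2*t) + C2*exp(2*t)*sin(4*t).
Try y_p = A*cos(4*t) + B*sin(4*t). Substituting and equating the coefficients of cos(4t) and sin(4t) gives A = 3/17, B = 3/68, so y_p = 3*cos(4*t)/17 + 3*sin(4*t)/68.
General solution: y = 3*cos(4*t)/17 + 3*sin(4*t)/68 + C1*cos(4*t)*exp(2*t) + C2*exp(2*t)*sin(4*t).
Apply the initial conditions: y(0) = 3/17 + C1 = 1 and y'(0) = 3/17 + 2*C1 + 4*C2 = 1. Solving gives C1 = 14/17, C2 = -7/34.

y = 3*cos(4*t)/17 + 3*sin(4*t)/68 - 7*exp(2*t)*sin(4*t)/34 + 14*cos(4*t)*exp(2*t)/17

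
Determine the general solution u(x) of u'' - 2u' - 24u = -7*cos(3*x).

Characteristic equation r² - 2r - 24 = 0 factors as (r + 4)(r - 6) = 0, so r = -4, 6.
Hence u_h = C1*exp(-4*x) + C2*exp(6*x).
Try u_p = A*cos(3*x) + B*sin(3*x). Substituting and equating the coefficients of cos(3x) and sin(3x) gives A = 77/375, B = 14/375, so u_p = 14*sin(3*x)/375 + 77*cos(3*x)/375.

u = 14*sin(3*x)/375 + 77*cos(3*x)/375 + C1*exp(-4*x) + C2*exp(6*x)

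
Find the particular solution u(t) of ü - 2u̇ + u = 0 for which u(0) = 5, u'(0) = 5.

Characteristic equation r² - 2r + 1 = 0 has discriminant (-2)² - 4·(1) = 0, so r = 1 is a repeated root.
Hence u_h = (C1 + C2*t)*exp(t).
Apply the initial conditions: u(0) = C1 = 5 and u'(0) = C1 + C2 = 5. Solving gives C1 = 5, C2 = 0.

u = 5*exp(t)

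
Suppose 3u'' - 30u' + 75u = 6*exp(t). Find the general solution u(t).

Divide through by 3: u'' - 10u' + 25u = 2*exp(t).
Characteristic equation r² - 10r + 25 = 0 has discriminant (-10)² - 4·(25) = 0, so r = 5 is a repeated root.
Hence u_h = (C1 + C2*t)*exp(5*t).
Try u_p = A*exp(t). Substituting into the equation and dividing by exp(t) gives A = 1/8, so u_p = exp(t)/8.

u = exp(t)/8 + C1*exp(5*t) + C2*t*exp(5*t)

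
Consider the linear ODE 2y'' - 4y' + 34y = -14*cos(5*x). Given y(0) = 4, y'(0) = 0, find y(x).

y = 14*cos(5*x)/41 + 35*sin(5*x)/82 - 475*exp(x)*sin(4*x)/328 + 150*cos(4*x)*exp(x)/41

Divide through by 2: y'' - 2y' + 17y = -7*cos(5*x).
Characteristic equation r² - 2r + 17 = 0 has discriminant (-2)² - 4·(17) = -64 < 0, so r = 1 ± 4i.
Hence y_h = C1*cos(4*x)*exp(x) + C2*exp(x)*sin(4*x).
Try y_p = A*cos(5*x) + B*sin(5*x). Substituting and equating the coefficients of cos(5x) and sin(5x) gives A = 14/41, B = 35/82, so y_p = 14*cos(5*x)/41 + 35*sin(5*x)/82.
General solution: y = 14*cos(5*x)/41 + 35*sin(5*x)/82 + C1*cos(4*x)*exp(x) + C2*exp(x)*sin(4*x).
Apply the initial conditions: y(0) = 14/41 + C1 = 4 and y'(0) = 175/82 + C1 + 4*C2 = 0. Solving gives C1 = 150/41, C2 = -475/328.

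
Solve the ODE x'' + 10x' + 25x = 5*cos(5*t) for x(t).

Characteristic equation r² + 10r + 25 = 0 has discriminant (10)² - 4·(25) = 0, so r = -5 is a repeated root.
Hence x_h = (C1 + C2*t)*exp(-5*t).
Try x_p = A*cos(5*t) + B*sin(5*t). Substituting and equating the coefficients of cos(5t) and sin(5t) gives A = 0, B = 1/10, so x_p = sin(5*t)/10.

x = sin(5*t)/10 + C1*exp(-5*t) + C2*t*exp(-5*t)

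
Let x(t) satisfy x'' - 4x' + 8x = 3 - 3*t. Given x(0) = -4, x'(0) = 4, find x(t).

x = 3/16 - 3*t/8 - 67*cos(2*t)*exp(2*t)/16 + 51*exp(2*t)*sin(2*t)/8

Characteristic equation r² - 4r + 8 = 0 has discriminant (-4)² - 4·(8) = -16 < 0, so r = 2 ± 2i.
Hence x_h = C1*cos(2*t)*exp(2*t) + C2*exp(2*t)*sin(2*t).
For the particular solution try x_p = A0 + A1*t. Substituting and matching coefficients of each power of t gives A0 = 3/16, A1 = -3/8, so x_p = 3/16 - 3*t/8.
General solution: x = 3/16 - 3*t/8 + C1*cos(2*t)*exp(2*t) + C2*exp(2*t)*sin(2*t).
Apply the initial conditions: x(0) = 3/16 + C1 = -4 and x'(0) = -3/8 + 2*C1 + 2*C2 = 4. Solving gives C1 = -67/16, C2 = 51/8.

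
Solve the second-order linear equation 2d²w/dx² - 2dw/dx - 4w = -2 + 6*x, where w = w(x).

Divide through by 2: w'' - w' - 2w = -1 + 3*x.
Characteristic equation r² - r - 2 = 0 factors as (r + 1)(r - 2) = 0, so r = -1, 2.
Hence w_h = C1*exp(-x) + C2*exp(2*x).
For the particular solution try w_p = A0 + A1*x. Substituting and matching coefficients of each power of x gives A0 = 5/4, A1 = -3/2, so w_p = 5/4 - 3*x/2.

w = 5/4 - 3*x/2 + C1*exp(-x) + C2*exp(2*x)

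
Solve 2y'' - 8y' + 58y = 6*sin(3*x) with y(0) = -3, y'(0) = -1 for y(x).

y = 9*cos(3*x)/136 + 15*sin(3*x)/136 - 417*cos(5*x)*exp(2*x)/136 + 653*exp(2*x)*sin(5*x)/680

Divide through by 2: y'' - 4y' + 29y = 3*sin(3*x).
Characteristic equation r² - 4r + 29 = 0 has discriminant (-4)² - 4·(29) = -100 < 0, so r = 2 ± 5i.
Hence y_h = C1*cos(5*x)*exp(2*x) + C2*exp(2*x)*sin(5*x).
Try y_p = A*cos(3*x) + B*sin(3*x). Substituting and equating the coefficients of cos(3x) and sin(3x) gives A = 9/136, B = 15/136, so y_p = 9*cos(3*x)/136 + 15*sin(3*x)/136.
General solution: y = 9*cos(3*x)/136 + 15*sin(3*x)/136 + C1*cos(5*x)*exp(2*x) + C2*exp(2*x)*sin(5*x).
Apply the initial conditions: y(0) = 9/136 + C1 = -3 and y'(0) = 45/136 + 2*C1 + 5*C2 = -1. Solving gives C1 = -417/136, C2 = 653/680.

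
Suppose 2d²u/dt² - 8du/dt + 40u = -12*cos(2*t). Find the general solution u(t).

u = -3*cos(2*t)/10 + 3*sin(2*t)/20 + C1*cos(4*t)*exp(2*t) + C2*exp(2*t)*sin(4*t)

Divide through by 2: u'' - 4u' + 20u = -6*cos(2*t).
Characteristic equation r² - 4r + 20 = 0 has discriminant (-4)² - 4·(20) = -64 < 0, so r = 2 ± 4i.
Hence u_h = C1*cos(4*t)*exp(2*t) + C2*exp(2*t)*sin(4*t).
Try u_p = A*cos(2*t) + B*sin(2*t). Substituting and equating the coefficients of cos(2t) and sin(2t) gives A = -3/10, B = 3/20, so u_p = -3*cos(2*t)/10 + 3*sin(2*t)/20.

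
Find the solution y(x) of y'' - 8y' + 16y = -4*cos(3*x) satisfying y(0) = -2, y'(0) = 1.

Characteristic equation r² - 8r + 16 = 0 has discriminant (-8)² - 4·(16) = 0, so r = 4 is a repeated root.
Hence y_h = (C1 + C2*x)*exp(4*x).
Try y_p = A*cos(3*x) + B*sin(3*x). Substituting and equating the coefficients of cos(3x) and sin(3x) gives A = -28/625, B = 96/625, so y_p = -28*cos(3*x)/625 + 96*sin(3*x)/625.
General solution: y = -28*cos(3*x)/625 + 96*sin(3*x)/625 + C1*exp(4*x) + C2*x*exp(4*x).
Apply the initial conditions: y(0) = -28/625 + C1 = -2 and y'(0) = 288/625 + C2 + 4*C1 = 1. Solving gives C1 = -1222/625, C2 = 209/25.

y = -1222*exp(4*x)/625 - 28*cos(3*x)/625 + 96*sin(3*x)/625 + 209*x*exp(4*x)/25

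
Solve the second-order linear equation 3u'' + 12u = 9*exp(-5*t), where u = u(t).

Divide through by 3: u'' + 4u = 3*exp(-5*t).
Characteristic equation r² + 4 = 0 has discriminant (0)² - 4·(4) = -16 < 0, so r = ± 2i.
Hence u_h = C1*cos(2*t) + C2*sin(2*t).
Try u_p = A*exp(-5*t). Substituting into the equation and dividing by exp(-5*t) gives A = 3/29, so u_p = 3*exp(-5*t)/29.

u = 3*exp(-5*t)/29 + C1*cos(2*t) + C2*sin(2*t)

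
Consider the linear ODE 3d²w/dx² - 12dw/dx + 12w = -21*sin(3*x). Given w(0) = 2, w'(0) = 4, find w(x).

Divide through by 3: w'' - 4w' + 4w = -7*sin(3*x).
Characteristic equation r² - 4r + 4 = 0 has discriminant (-4)² - 4·(4) = 0, so r = 2 is a repeated root.
Hence w_h = (C1 + C2*x)*exp(2*x).
Try w_p = A*cos(3*x) + B*sin(3*x). Substituting and equating the coefficients of cos(3x) and sin(3x) gives A = -84/169, B = 35/169, so w_p = -84*cos(3*x)/169 + 35*sin(3*x)/169.
General solution: w = -84*cos(3*x)/169 + 35*sin(3*x)/169 + C1*exp(2*x) + C2*x*exp(2*x).
Apply the initial conditions: w(0) = -84/169 + C1 = 2 and w'(0) = 105/169 + C2 + 2*C1 = 4. Solving gives C1 = 422/169, C2 = -21/13.

w = -84*cos(3*x)/169 + 35*sin(3*x)/169 + 422*exp(2*x)/169 - 21*x*exp(2*x)/13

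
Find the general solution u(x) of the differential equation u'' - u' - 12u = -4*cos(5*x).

Characteristic equation r² - r - 12 = 0 factors as (r - 4)(r + 3) = 0, so r = 4, -3.
Hence u_h = C1*exp(4*x) + C2*exp(-3*x).
Try u_p = A*cos(5*x) + B*sin(5*x). Substituting and equating the coefficients of cos(5x) and sin(5x) gives A = 74/697, B = 10/697, so u_p = 10*sin(5*x)/697 + 74*cos(5*x)/697.

u = 10*sin(5*x)/697 + 74*cos(5*x)/697 + C1*exp(4*x) + C2*exp(-3*x)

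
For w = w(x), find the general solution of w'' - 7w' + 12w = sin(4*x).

w = -sin(4*x)/200 + 7*cos(4*x)/200 + C1*exp(3*x) + C2*exp(4*x)

Characteristic equation r² - 7r + 12 = 0 factors as (r - 3)(r - 4) = 0, so r = 3, 4.
Hence w_h = C1*exp(3*x) + C2*exp(4*x).
Try w_p = A*cos(4*x) + B*sin(4*x). Substituting and equating the coefficients of cos(4x) and sin(4x) gives A = 7/200, B = -1/200, so w_p = -sin(4*x)/200 + 7*cos(4*x)/200.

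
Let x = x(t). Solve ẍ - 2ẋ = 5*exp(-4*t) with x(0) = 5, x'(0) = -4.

Characteristic equation r² - 2r = 0 factors as (r - 2)r = 0, so r = 2, 0.
Hence x_h = C1*exp(2*t) + C2.
Try x_p = A*exp(-4*t). Substituting into the equation and dividing by exp(-4*t) gives A = 5/24, so x_p = 5*exp(-4*t)/24.
General solution: x = C2 + 5*exp(-4*t)/24 + C1*exp(2*t).
Apply the initial conditions: x(0) = 5/24 + C1 + C2 = 5 and x'(0) = -5/6 + 2*C1 = -4. Solving gives C1 = -19/12, C2 = 51/8.

x = 51/8 - 19*exp(2*t)/12 + 5*exp(-4*t)/24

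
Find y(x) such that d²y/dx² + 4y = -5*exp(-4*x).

y = -exp(-4*x)/4 + C1*cos(2*x) + C2*sin(2*x)

Characteristic equation r² + 4 = 0 has discriminant (0)² - 4·(4) = -16 < 0, so r = ± 2i.
Hence y_h = C1*cos(2*x) + C2*sin(2*x).
Try y_p = A*exp(-4*x). Substituting into the equation and dividing by exp(-4*x) gives A = -1/4, so y_p = -exp(-4*x)/4.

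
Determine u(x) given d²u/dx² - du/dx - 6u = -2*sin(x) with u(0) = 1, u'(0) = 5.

u = -8*exp(-2*x)/25 - cos(x)/25 + 7*sin(x)/25 + 34*exp(3*x)/25

Characteristic equation r² - r - 6 = 0 factors as (r - 3)(r + 2) = 0, so r = 3, -2.
Hence u_h = C1*exp(3*x) + C2*exp(-2*x).
Try u_p = A*cos(x) + B*sin(x). Substituting and equating the coefficients of cos(x) and sin(x) gives A = -1/25, B = 7/25, so u_p = -cos(x)/25 + 7*sin(x)/25.
General solution: u = -cos(x)/25 + 7*sin(x)/25 + C1*exp(3*x) + C2*exp(-2*x).
Apply the initial conditions: u(0) = -1/25 + C1 + C2 = 1 and u'(0) = 7/25 - 2*C2 + 3*C1 = 5. Solving gives C1 = 34/25, C2 = -8/25.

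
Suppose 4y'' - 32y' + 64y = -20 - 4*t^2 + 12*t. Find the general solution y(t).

Divide through by 4: y'' - 8y' + 16y = -5 - t^2 + 3*t.
Characteristic equation r² - 8r + 16 = 0 has discriminant (-8)² - 4·(16) = 0, so r = 4 is a repeated root.
Hence y_h = (C1 + C2*t)*exp(4*t).
For the particular solution try y_p = A0 + A1*t + A2*t^2. Substituting and matching coefficients of each power of t gives A0 = -31/128, A1 = 1/8, A2 = -1/16, so y_p = -31/128 - t^2/16 + t/8.

y = -31/128 - t**2/16 + t/8 + C1*exp(4*t) + C2*t*exp(4*t)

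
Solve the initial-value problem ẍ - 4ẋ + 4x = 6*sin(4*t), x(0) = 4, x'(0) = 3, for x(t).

Characteristic equation r² - 4r + 4 = 0 has discriminant (-4)² - 4·(4) = 0, so r = 2 is a repeated root.
Hence x_h = (C1 + C2*t)*exp(2*t).
Try x_p = A*cos(4*t) + B*sin(4*t). Substituting and equating the coefficients of cos(4t) and sin(4t) gives A = 6/25, B = -9/50, so x_p = -9*sin(4*t)/50 + 6*cos(4*t)/25.
General solution: x = -9*sin(4*t)/50 + 6*cos(4*t)/25 + C1*exp(2*t) + C2*t*exp(2*t).
Apply the initial conditions: x(0) = 6/25 + C1 = 4 and x'(0) = -18/25 + C2 + 2*C1 = 3. Solving gives C1 = 94/25, C2 = -19/5.

x = -9*sin(4*t)/50 + 6*cos(4*t)/25 + 94*exp(2*t)/25 - 19*t*exp(2*t)/5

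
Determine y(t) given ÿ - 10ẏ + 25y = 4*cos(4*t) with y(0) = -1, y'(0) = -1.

Characteristic equation r² - 10r + 25 = 0 has discriminant (-10)² - 4·(25) = 0, so r = 5 is a repeated root.
Hence y_h = (C1 + C2*t)*exp(5*t).
Try y_p = A*cos(4*t) + B*sin(4*t). Substituting and equating the coefficients of cos(4t) and sin(4t) gives A = 36/1681, B = -160/1681, so y_p = -160*sin(4*t)/1681 + 36*cos(4*t)/1681.
General solution: y = -160*sin(4*t)/1681 + 36*cos(4*t)/1681 + C1*exp(5*t) + C2*t*exp(5*t).
Apply the initial conditions: y(0) = 36/1681 + C1 = -1 and y'(0) = -640/1681 + C2 + 5*C1 = -1. Solving gives C1 = -1717/1681, C2 = 184/41.

y = -1717*exp(5*t)/1681 - 160*sin(4*t)/1681 + 36*cos(4*t)/1681 + 184*t*exp(5*t)/41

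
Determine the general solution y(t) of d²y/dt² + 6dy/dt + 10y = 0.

Characteristic equation r² + 6r + 10 = 0 has discriminant (6)² - 4·(10) = -4 < 0, so r = -3 ± i.
Hence y_h = C1*cos(t)*exp(-3*t) + C2*exp(-3*t)*sin(t).

y = C1*cos(t)*exp(-3*t) + C2*exp(-3*t)*sin(t)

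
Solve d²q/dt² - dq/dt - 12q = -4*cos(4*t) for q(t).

q = sin(4*t)/50 + 7*cos(4*t)/50 + C1*exp(4*t) + C2*exp(-3*t)

Characteristic equation r² - r - 12 = 0 factors as (r - 4)(r + 3) = 0, so r = 4, -3.
Hence q_h = C1*exp(4*t) + C2*exp(-3*t).
Try q_p = A*cos(4*t) + B*sin(4*t). Substituting and equating the coefficients of cos(4t) and sin(4t) gives A = 7/50, B = 1/50, so q_p = sin(4*t)/50 + 7*cos(4*t)/50.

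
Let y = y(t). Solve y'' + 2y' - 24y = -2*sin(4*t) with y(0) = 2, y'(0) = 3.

y = cos(4*t)/104 + 5*sin(4*t)/104 + 59*exp(4*t)/40 + 67*exp(-6*t)/130

Characteristic equation r² + 2r - 24 = 0 factors as (r - 4)(r + 6) = 0, so r = 4, -6.
Hence y_h = C1*exp(4*t) + C2*exp(-6*t).
Try y_p = A*cos(4*t) + B*sin(4*t). Substituting and equating the coefficients of cos(4t) and sin(4t) gives A = 1/104, B = 5/104, so y_p = cos(4*t)/104 + 5*sin(4*t)/104.
General solution: y = cos(4*t)/104 + 5*sin(4*t)/104 + C1*exp(4*t) + C2*exp(-6*t).
Apply the initial conditions: y(0) = 1/104 + C1 + C2 = 2 and y'(0) = 5/26 - 6*C2 + 4*C1 = 3. Solving gives C1 = 59/40, C2 = 67/130.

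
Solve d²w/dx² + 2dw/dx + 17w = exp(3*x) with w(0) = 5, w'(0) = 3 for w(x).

Characteristic equation r² + 2r + 17 = 0 has discriminant (2)² - 4·(17) = -64 < 0, so r = -1 ± 4i.
Hence w_h = C1*cos(4*x)*exp(-x) + C2*exp(-x)*sin(4*x).
Try w_p = A*exp(3*x). Substituting into the equation and dividing by exp(3*x) gives A = 1/32, so w_p = exp(3*x)/32.
General solution: w = exp(3*x)/32 + C1*cos(4*x)*exp(-x) + C2*exp(-x)*sin(4*x).
Apply the initial conditions: w(0) = 1/32 + C1 = 5 and w'(0) = 3/32 - C1 + 4*C2 = 3. Solving gives C1 = 159/32, C2 = 63/32.

w = exp(3*x)/32 + 63*exp(-x)*sin(4*x)/32 + 159*cos(4*x)*exp(-x)/32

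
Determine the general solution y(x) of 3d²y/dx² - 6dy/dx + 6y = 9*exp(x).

Divide through by 3: y'' - 2y' + 2y = 3*exp(x).
Characteristic equation r² - 2r + 2 = 0 has discriminant (-2)² - 4·(2) = -4 < 0, so r = 1 ± i.
Hence y_h = C1*cos(x)*exp(x) + C2*exp(x)*sin(x).
Try y_p = A*exp(x). Substituting into the equation and dividing by exp(x) gives A = 3, so y_p = 3*exp(x).

y = 3*exp(x) + C1*cos(x)*exp(x) + C2*exp(x)*sin(x)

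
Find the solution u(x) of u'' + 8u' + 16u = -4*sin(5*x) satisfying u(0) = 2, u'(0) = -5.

u = 36*sin(5*x)/1681 + 160*cos(5*x)/1681 + 3202*exp(-4*x)/1681 + 103*x*exp(-4*x)/41

Characteristic equation r² + 8r + 16 = 0 has discriminant (8)² - 4·(16) = 0, so r = -4 is a repeated root.
Hence u_h = (C1 + C2*x)*exp(-4*x).
Try u_p = A*cos(5*x) + B*sin(5*x). Substituting and equating the coefficients of cos(5x) and sin(5x) gives A = 160/1681, B = 36/1681, so u_p = 36*sin(5*x)/1681 + 160*cos(5*x)/1681.
General solution: u = 36*sin(5*x)/1681 + 160*cos(5*x)/1681 + C1*exp(-4*x) + C2*x*exp(-4*x).
Apply the initial conditions: u(0) = 160/1681 + C1 = 2 and u'(0) = 180/1681 + C2 - 4*C1 = -5. Solving gives C1 = 3202/1681, C2 = 103/41.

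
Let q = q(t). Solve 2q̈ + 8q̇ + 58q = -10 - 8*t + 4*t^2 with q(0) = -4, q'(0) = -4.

q = -3793/24389 - 132*t/841 + 2*t**2/29 - 281254*exp(-2*t)*sin(5*t)/121945 - 93763*cos(5*t)*exp(-2*t)/24389

Divide through by 2: q'' + 4q' + 29q = -5 - 4*t + 2*t^2.
Characteristic equation r² + 4r + 29 = 0 has discriminant (4)² - 4·(29) = -100 < 0, so r = -2 ± 5i.
Hence q_h = C1*cos(5*t)*exp(-2*t) + C2*exp(-2*t)*sin(5*t).
For the particular solution try q_p = A0 + A1*t + A2*t^2. Substituting and matching coefficients of each power of t gives A0 = -3793/24389, A1 = -132/841, A2 = 2/29, so q_p = -3793/24389 - 132*t/841 + 2*t^2/29.
General solution: q = -3793/24389 - 132*t/841 + 2*t^2/29 + C1*cos(5*t)*exp(-2*t) + C2*exp(-2*t)*sin(5*t).
Apply the initial conditions: q(0) = -3793/24389 + C1 = -4 and q'(0) = -132/841 - 2*C1 + 5*C2 = -4. Solving gives C1 = -93763/24389, C2 = -281254/121945.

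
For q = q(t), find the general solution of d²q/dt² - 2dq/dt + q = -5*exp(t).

Characteristic equation r² - 2r + 1 = 0 has discriminant (-2)² - 4·(1) = 0, so r = 1 is a repeated root.
Hence q_h = (C1 + C2*t)*exp(t).
Since exp(t) solves the homogeneous equation (r = 1 is a root of multiplicity 2), multiply the trial by t^2. Try q_p = A*t^2*exp(t). Substituting into the equation and dividing by exp(t) gives A = -5/2, so q_p = -5*t^2*exp(t)/2.

q = C1*exp(t) - 5*t**2*exp(t)/2 + C2*t*exp(t)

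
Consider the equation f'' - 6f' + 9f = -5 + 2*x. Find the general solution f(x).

Characteristic equation r² - 6r + 9 = 0 has discriminant (-6)² - 4·(9) = 0, so r = 3 is a repeated root.
Hence f_h = (C1 + C2*x)*exp(3*x).
For the particular solution try f_p = A0 + A1*x. Substituting and matching coefficients of each power of x gives A0 = -11/27, A1 = 2/9, so f_p = -11/27 + 2*x/9.

f = -11/27 + 2*x/9 + C1*exp(3*x) + C2*x*exp(3*x)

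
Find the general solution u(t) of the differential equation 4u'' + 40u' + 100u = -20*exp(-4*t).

u = -5*exp(-4*t) + C1*exp(-5*t) + C2*t*exp(-5*t)

Divide through by 4: u'' + 10u' + 25u = -5*exp(-4*t).
Characteristic equation r² + 10r + 25 = 0 has discriminant (10)² - 4·(25) = 0, so r = -5 is a repeated root.
Hence u_h = (C1 + C2*t)*exp(-5*t).
Try u_p = A*exp(-4*t). Substituting into the equation and dividing by exp(-4*t) gives A = -5, so u_p = -5*exp(-4*t).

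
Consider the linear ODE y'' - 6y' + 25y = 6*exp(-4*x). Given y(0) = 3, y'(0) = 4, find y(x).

Characteristic equation r² - 6r + 25 = 0 has discriminant (-6)² - 4·(25) = -64 < 0, so r = 3 ± 4i.
Hence y_h = C1*cos(4*x)*exp(3*x) + C2*exp(3*x)*sin(4*x).
Try y_p = A*exp(-4*x). Substituting into the equation and dividing by exp(-4*x) gives A = 6/65, so y_p = 6*exp(-4*x)/65.
General solution: y = 6*exp(-4*x)/65 + C1*cos(4*x)*exp(3*x) + C2*exp(3*x)*sin(4*x).
Apply the initial conditions: y(0) = 6/65 + C1 = 3 and y'(0) = -24/65 + 3*C1 + 4*C2 = 4. Solving gives C1 = 189/65, C2 = -283/260.

y = 6*exp(-4*x)/65 - 283*exp(3*x)*sin(4*x)/260 + 189*cos(4*x)*exp(3*x)/65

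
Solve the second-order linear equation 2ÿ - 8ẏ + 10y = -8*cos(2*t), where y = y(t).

Divide through by 2: y'' - 4y' + 5y = -4*cos(2*t).
Characteristic equation r² - 4r + 5 = 0 has discriminant (-4)² - 4·(5) = -4 < 0, so r = 2 ± i.
Hence y_h = C1*cos(t)*exp(2*t) + C2*exp(2*t)*sin(t).
Try y_p = A*cos(2*t) + B*sin(2*t). Substituting and equating the coefficients of cos(2t) and sin(2t) gives A = -4/65, B = 32/65, so y_p = -4*cos(2*t)/65 + 32*sin(2*t)/65.

y = -4*cos(2*t)/65 + 32*sin(2*t)/65 + C1*cos(t)*exp(2*t) + C2*exp(2*t)*sin(t)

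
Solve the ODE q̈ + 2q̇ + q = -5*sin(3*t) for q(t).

q = 2*sin(3*t)/5 + 3*cos(3*t)/10 + C1*exp(-t) + C2*t*exp(-t)

Characteristic equation r² + 2r + 1 = 0 has discriminant (2)² - 4·(1) = 0, so r = -1 is a repeated root.
Hence q_h = (C1 + C2*t)*exp(-t).
Try q_p = A*cos(3*t) + B*sin(3*t). Substituting and equating the coefficients of cos(3t) and sin(3t) gives A = 3/10, B = 2/5, so q_p = 2*sin(3*t)/5 + 3*cos(3*t)/10.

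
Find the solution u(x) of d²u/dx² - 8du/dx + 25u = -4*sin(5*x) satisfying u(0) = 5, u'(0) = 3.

Characteristic equation r² - 8r + 25 = 0 has discriminant (-8)² - 4·(25) = -36 < 0, so r = 4 ± 3i.
Hence u_h = C1*cos(3*x)*exp(4*x) + C2*exp(4*x)*sin(3*x).
Try u_p = A*cos(5*x) + B*sin(5*x). Substituting and equating the coefficients of cos(5x) and sin(5x) gives A = -1/10, B = 0, so u_p = -cos(5*x)/10.
General solution: u = -cos(5*x)/10 + C1*cos(3*x)*exp(4*x) + C2*exp(4*x)*sin(3*x).
Apply the initial conditions: u(0) = -1/10 + C1 = 5 and u'(0) = 3*C2 + 4*C1 = 3. Solving gives C1 = 51/10, C2 = -29/5.

u = -cos(5*x)/10 - 29*exp(4*x)*sin(3*x)/5 + 51*cos(3*x)*exp(4*x)/10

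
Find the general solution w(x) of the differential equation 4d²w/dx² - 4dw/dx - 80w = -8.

w = 1/10 + C1*exp(5*x) + C2*exp(-4*x)

Divide through by 4: w'' - w' - 20w = -2.
Characteristic equation r² - r - 20 = 0 factors as (r - 5)(r + 4) = 0, so r = 5, -4.
Hence w_h = C1*exp(5*x) + C2*exp(-4*x).
For the particular solution try w_p = A0. Substituting and matching coefficients of each power of x gives A0 = 1/10, so w_p = 1/10.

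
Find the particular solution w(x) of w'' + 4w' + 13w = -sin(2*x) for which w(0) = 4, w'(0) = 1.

w = -9*sin(2*x)/145 + 8*cos(2*x)/145 + 572*cos(3*x)*exp(-2*x)/145 + 1307*exp(-2*x)*sin(3*x)/435

Characteristic equation r² + 4r + 13 = 0 has discriminant (4)² - 4·(13) = -36 < 0, so r = -2 ± 3i.
Hence w_h = C1*cos(3*x)*exp(-2*x) + C2*exp(-2*x)*sin(3*x).
Try w_p = A*cos(2*x) + B*sin(2*x). Substituting and equating the coefficients of cos(2x) and sin(2x) gives A = 8/145, B = -9/145, so w_p = -9*sin(2*x)/145 + 8*cos(2*x)/145.
General solution: w = -9*sin(2*x)/145 + 8*cos(2*x)/145 + C1*cos(3*x)*exp(-2*x) + C2*exp(-2*x)*sin(3*x).
Apply the initial conditions: w(0) = 8/145 + C1 = 4 and w'(0) = -18/145 - 2*C1 + 3*C2 = 1. Solving gives C1 = 572/145, C2 = 1307/435.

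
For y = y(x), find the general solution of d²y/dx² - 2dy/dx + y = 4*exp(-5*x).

y = exp(-5*x)/9 + C1*exp(x) + C2*x*exp(x)

Characteristic equation r² - 2r + 1 = 0 has discriminant (-2)² - 4·(1) = 0, so r = 1 is a repeated root.
Hence y_h = (C1 + C2*x)*exp(x).
Try y_p = A*exp(-5*x). Substituting into the equation and dividing by exp(-5*x) gives A = 1/9, so y_p = exp(-5*x)/9.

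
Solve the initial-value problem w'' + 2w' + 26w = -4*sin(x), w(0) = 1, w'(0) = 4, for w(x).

Characteristic equation r² + 2r + 26 = 0 has discriminant (2)² - 4·(26) = -100 < 0, so r = -1 ± 5i.
Hence w_h = C1*cos(5*x)*exp(-x) + C2*exp(-x)*sin(5*x).
Try w_p = A*cos(x) + B*sin(x). Substituting and equating the coefficients of cos(x) and sin(x) gives A = 8/629, B = -100/629, so w_p = -100*sin(x)/629 + 8*cos(x)/629.
General solution: w = -100*sin(x)/629 + 8*cos(x)/629 + C1*cos(5*x)*exp(-x) + C2*exp(-x)*sin(5*x).
Apply the initial conditions: w(0) = 8/629 + C1 = 1 and w'(0) = -100/629 - C1 + 5*C2 = 4. Solving gives C1 = 621/629, C2 = 3237/3145.

w = -100*sin(x)/629 + 8*cos(x)/629 + 621*cos(5*x)*exp(-x)/629 + 3237*exp(-x)*sin(5*x)/3145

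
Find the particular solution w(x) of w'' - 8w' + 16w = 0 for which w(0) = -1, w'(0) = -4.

w = -exp(4*x)

Characteristic equation r² - 8r + 16 = 0 has discriminant (-8)² - 4·(16) = 0, so r = 4 is a repeated root.
Hence w_h = (C1 + C2*x)*exp(4*x).
Apply the initial conditions: w(0) = C1 = -1 and w'(0) = C2 + 4*C1 = -4. Solving gives C1 = -1, C2 = 0.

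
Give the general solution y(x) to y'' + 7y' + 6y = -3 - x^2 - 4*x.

y = -13/108 - 5*x/18 - x**2/6 + C1*exp(-x) + C2*exp(-6*x)

Characteristic equation r² + 7r + 6 = 0 factors as (r + 1)(r + 6) = 0, so r = -1, -6.
Hence y_h = C1*exp(-x) + C2*exp(-6*x).
For the particular solution try y_p = A0 + A1*x + A2*x^2. Substituting and matching coefficients of each power of x gives A0 = -13/108, A1 = -5/18, A2 = -1/6, so y_p = -13/108 - 5*x/18 - x^2/6.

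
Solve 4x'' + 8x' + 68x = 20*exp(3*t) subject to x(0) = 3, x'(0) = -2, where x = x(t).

x = 5*exp(3*t)/32 + 3*exp(-t)*sin(4*t)/32 + 91*cos(4*t)*exp(-t)/32

Divide through by 4: x'' + 2x' + 17x = 5*exp(3*t).
Characteristic equation r² + 2r + 17 = 0 has discriminant (2)² - 4·(17) = -64 < 0, so r = -1 ± 4i.
Hence x_h = C1*cos(4*t)*exp(-t) + C2*exp(-t)*sin(4*t).
Try x_p = A*exp(3*t). Substituting into the equation and dividing by exp(3*t) gives A = 5/32, so x_p = 5*exp(3*t)/32.
General solution: x = 5*exp(3*t)/32 + C1*cos(4*t)*exp(-t) + C2*exp(-t)*sin(4*t).
Apply the initial conditions: x(0) = 5/32 + C1 = 3 and x'(0) = 15/32 - C1 + 4*C2 = -2. Solving gives C1 = 91/32, C2 = 3/32.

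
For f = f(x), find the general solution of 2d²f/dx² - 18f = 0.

Divide through by 2: f'' - 9f = 0.
Characteristic equation r² - 9 = 0 factors as (r - 3)(r + 3) = 0, so r = 3, -3.
Hence f_h = C1*exp(3*x) + C2*exp(-3*x).

f = C1*exp(3*x) + C2*exp(-3*x)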